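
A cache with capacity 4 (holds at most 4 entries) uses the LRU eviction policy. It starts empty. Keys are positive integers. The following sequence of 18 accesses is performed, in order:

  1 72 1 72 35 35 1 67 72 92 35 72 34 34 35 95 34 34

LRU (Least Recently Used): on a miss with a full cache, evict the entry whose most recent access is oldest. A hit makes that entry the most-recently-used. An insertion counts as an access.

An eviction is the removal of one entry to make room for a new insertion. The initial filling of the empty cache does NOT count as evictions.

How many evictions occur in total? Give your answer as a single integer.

LRU simulation (capacity=4):
  1. access 1: MISS. Cache (LRU->MRU): [1]
  2. access 72: MISS. Cache (LRU->MRU): [1 72]
  3. access 1: HIT. Cache (LRU->MRU): [72 1]
  4. access 72: HIT. Cache (LRU->MRU): [1 72]
  5. access 35: MISS. Cache (LRU->MRU): [1 72 35]
  6. access 35: HIT. Cache (LRU->MRU): [1 72 35]
  7. access 1: HIT. Cache (LRU->MRU): [72 35 1]
  8. access 67: MISS. Cache (LRU->MRU): [72 35 1 67]
  9. access 72: HIT. Cache (LRU->MRU): [35 1 67 72]
  10. access 92: MISS, evict 35. Cache (LRU->MRU): [1 67 72 92]
  11. access 35: MISS, evict 1. Cache (LRU->MRU): [67 72 92 35]
  12. access 72: HIT. Cache (LRU->MRU): [67 92 35 72]
  13. access 34: MISS, evict 67. Cache (LRU->MRU): [92 35 72 34]
  14. access 34: HIT. Cache (LRU->MRU): [92 35 72 34]
  15. access 35: HIT. Cache (LRU->MRU): [92 72 34 35]
  16. access 95: MISS, evict 92. Cache (LRU->MRU): [72 34 35 95]
  17. access 34: HIT. Cache (LRU->MRU): [72 35 95 34]
  18. access 34: HIT. Cache (LRU->MRU): [72 35 95 34]
Total: 10 hits, 8 misses, 4 evictions

Answer: 4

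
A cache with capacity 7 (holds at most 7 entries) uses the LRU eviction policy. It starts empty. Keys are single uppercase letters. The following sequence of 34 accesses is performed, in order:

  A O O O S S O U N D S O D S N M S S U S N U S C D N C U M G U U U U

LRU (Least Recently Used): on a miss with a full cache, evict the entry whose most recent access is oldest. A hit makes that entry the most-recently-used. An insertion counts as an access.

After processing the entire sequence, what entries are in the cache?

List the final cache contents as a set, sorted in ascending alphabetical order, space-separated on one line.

LRU simulation (capacity=7):
  1. access A: MISS. Cache (LRU->MRU): [A]
  2. access O: MISS. Cache (LRU->MRU): [A O]
  3. access O: HIT. Cache (LRU->MRU): [A O]
  4. access O: HIT. Cache (LRU->MRU): [A O]
  5. access S: MISS. Cache (LRU->MRU): [A O S]
  6. access S: HIT. Cache (LRU->MRU): [A O S]
  7. access O: HIT. Cache (LRU->MRU): [A S O]
  8. access U: MISS. Cache (LRU->MRU): [A S O U]
  9. access N: MISS. Cache (LRU->MRU): [A S O U N]
  10. access D: MISS. Cache (LRU->MRU): [A S O U N D]
  11. access S: HIT. Cache (LRU->MRU): [A O U N D S]
  12. access O: HIT. Cache (LRU->MRU): [A U N D S O]
  13. access D: HIT. Cache (LRU->MRU): [A U N S O D]
  14. access S: HIT. Cache (LRU->MRU): [A U N O D S]
  15. access N: HIT. Cache (LRU->MRU): [A U O D S N]
  16. access M: MISS. Cache (LRU->MRU): [A U O D S N M]
  17. access S: HIT. Cache (LRU->MRU): [A U O D N M S]
  18. access S: HIT. Cache (LRU->MRU): [A U O D N M S]
  19. access U: HIT. Cache (LRU->MRU): [A O D N M S U]
  20. access S: HIT. Cache (LRU->MRU): [A O D N M U S]
  21. access N: HIT. Cache (LRU->MRU): [A O D M U S N]
  22. access U: HIT. Cache (LRU->MRU): [A O D M S N U]
  23. access S: HIT. Cache (LRU->MRU): [A O D M N U S]
  24. access C: MISS, evict A. Cache (LRU->MRU): [O D M N U S C]
  25. access D: HIT. Cache (LRU->MRU): [O M N U S C D]
  26. access N: HIT. Cache (LRU->MRU): [O M U S C D N]
  27. access C: HIT. Cache (LRU->MRU): [O M U S D N C]
  28. access U: HIT. Cache (LRU->MRU): [O M S D N C U]
  29. access M: HIT. Cache (LRU->MRU): [O S D N C U M]
  30. access G: MISS, evict O. Cache (LRU->MRU): [S D N C U M G]
  31. access U: HIT. Cache (LRU->MRU): [S D N C M G U]
  32. access U: HIT. Cache (LRU->MRU): [S D N C M G U]
  33. access U: HIT. Cache (LRU->MRU): [S D N C M G U]
  34. access U: HIT. Cache (LRU->MRU): [S D N C M G U]
Total: 25 hits, 9 misses, 2 evictions

Answer: C D G M N S U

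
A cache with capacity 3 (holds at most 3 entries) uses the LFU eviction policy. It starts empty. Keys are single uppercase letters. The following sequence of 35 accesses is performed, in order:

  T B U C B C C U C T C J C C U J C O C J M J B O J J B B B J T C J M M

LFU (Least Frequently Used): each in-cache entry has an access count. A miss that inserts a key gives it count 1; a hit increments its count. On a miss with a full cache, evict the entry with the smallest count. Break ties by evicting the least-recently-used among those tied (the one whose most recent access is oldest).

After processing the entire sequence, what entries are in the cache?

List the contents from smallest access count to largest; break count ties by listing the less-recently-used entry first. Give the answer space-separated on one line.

LFU simulation (capacity=3):
  1. access T: MISS. Cache: [T(c=1)]
  2. access B: MISS. Cache: [T(c=1) B(c=1)]
  3. access U: MISS. Cache: [T(c=1) B(c=1) U(c=1)]
  4. access C: MISS, evict T(c=1). Cache: [B(c=1) U(c=1) C(c=1)]
  5. access B: HIT, count now 2. Cache: [U(c=1) C(c=1) B(c=2)]
  6. access C: HIT, count now 2. Cache: [U(c=1) B(c=2) C(c=2)]
  7. access C: HIT, count now 3. Cache: [U(c=1) B(c=2) C(c=3)]
  8. access U: HIT, count now 2. Cache: [B(c=2) U(c=2) C(c=3)]
  9. access C: HIT, count now 4. Cache: [B(c=2) U(c=2) C(c=4)]
  10. access T: MISS, evict B(c=2). Cache: [T(c=1) U(c=2) C(c=4)]
  11. access C: HIT, count now 5. Cache: [T(c=1) U(c=2) C(c=5)]
  12. access J: MISS, evict T(c=1). Cache: [J(c=1) U(c=2) C(c=5)]
  13. access C: HIT, count now 6. Cache: [J(c=1) U(c=2) C(c=6)]
  14. access C: HIT, count now 7. Cache: [J(c=1) U(c=2) C(c=7)]
  15. access U: HIT, count now 3. Cache: [J(c=1) U(c=3) C(c=7)]
  16. access J: HIT, count now 2. Cache: [J(c=2) U(c=3) C(c=7)]
  17. access C: HIT, count now 8. Cache: [J(c=2) U(c=3) C(c=8)]
  18. access O: MISS, evict J(c=2). Cache: [O(c=1) U(c=3) C(c=8)]
  19. access C: HIT, count now 9. Cache: [O(c=1) U(c=3) C(c=9)]
  20. access J: MISS, evict O(c=1). Cache: [J(c=1) U(c=3) C(c=9)]
  21. access M: MISS, evict J(c=1). Cache: [M(c=1) U(c=3) C(c=9)]
  22. access J: MISS, evict M(c=1). Cache: [J(c=1) U(c=3) C(c=9)]
  23. access B: MISS, evict J(c=1). Cache: [B(c=1) U(c=3) C(c=9)]
  24. access O: MISS, evict B(c=1). Cache: [O(c=1) U(c=3) C(c=9)]
  25. access J: MISS, evict O(c=1). Cache: [J(c=1) U(c=3) C(c=9)]
  26. access J: HIT, count now 2. Cache: [J(c=2) U(c=3) C(c=9)]
  27. access B: MISS, evict J(c=2). Cache: [B(c=1) U(c=3) C(c=9)]
  28. access B: HIT, count now 2. Cache: [B(c=2) U(c=3) C(c=9)]
  29. access B: HIT, count now 3. Cache: [U(c=3) B(c=3) C(c=9)]
  30. access J: MISS, evict U(c=3). Cache: [J(c=1) B(c=3) C(c=9)]
  31. access T: MISS, evict J(c=1). Cache: [T(c=1) B(c=3) C(c=9)]
  32. access C: HIT, count now 10. Cache: [T(c=1) B(c=3) C(c=10)]
  33. access J: MISS, evict T(c=1). Cache: [J(c=1) B(c=3) C(c=10)]
  34. access M: MISS, evict J(c=1). Cache: [M(c=1) B(c=3) C(c=10)]
  35. access M: HIT, count now 2. Cache: [M(c=2) B(c=3) C(c=10)]
Total: 17 hits, 18 misses, 15 evictions

Answer: M B C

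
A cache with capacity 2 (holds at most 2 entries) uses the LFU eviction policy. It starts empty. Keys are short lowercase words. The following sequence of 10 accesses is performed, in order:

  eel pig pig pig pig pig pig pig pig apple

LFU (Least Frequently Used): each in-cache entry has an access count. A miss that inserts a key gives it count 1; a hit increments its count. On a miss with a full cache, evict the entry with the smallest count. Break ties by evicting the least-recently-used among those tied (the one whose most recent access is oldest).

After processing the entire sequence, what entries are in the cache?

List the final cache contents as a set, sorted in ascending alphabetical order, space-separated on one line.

Answer: apple pig

Derivation:
LFU simulation (capacity=2):
  1. access eel: MISS. Cache: [eel(c=1)]
  2. access pig: MISS. Cache: [eel(c=1) pig(c=1)]
  3. access pig: HIT, count now 2. Cache: [eel(c=1) pig(c=2)]
  4. access pig: HIT, count now 3. Cache: [eel(c=1) pig(c=3)]
  5. access pig: HIT, count now 4. Cache: [eel(c=1) pig(c=4)]
  6. access pig: HIT, count now 5. Cache: [eel(c=1) pig(c=5)]
  7. access pig: HIT, count now 6. Cache: [eel(c=1) pig(c=6)]
  8. access pig: HIT, count now 7. Cache: [eel(c=1) pig(c=7)]
  9. access pig: HIT, count now 8. Cache: [eel(c=1) pig(c=8)]
  10. access apple: MISS, evict eel(c=1). Cache: [apple(c=1) pig(c=8)]
Total: 7 hits, 3 misses, 1 evictions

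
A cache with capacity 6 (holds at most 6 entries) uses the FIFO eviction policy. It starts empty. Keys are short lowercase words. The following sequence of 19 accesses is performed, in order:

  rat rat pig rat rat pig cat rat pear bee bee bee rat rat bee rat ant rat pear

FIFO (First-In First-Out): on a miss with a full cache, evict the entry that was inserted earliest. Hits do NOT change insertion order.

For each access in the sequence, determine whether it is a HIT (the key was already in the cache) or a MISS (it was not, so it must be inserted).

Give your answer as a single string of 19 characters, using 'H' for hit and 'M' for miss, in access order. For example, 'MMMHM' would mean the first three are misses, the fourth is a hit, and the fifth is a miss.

FIFO simulation (capacity=6):
  1. access rat: MISS. Cache (old->new): [rat]
  2. access rat: HIT. Cache (old->new): [rat]
  3. access pig: MISS. Cache (old->new): [rat pig]
  4. access rat: HIT. Cache (old->new): [rat pig]
  5. access rat: HIT. Cache (old->new): [rat pig]
  6. access pig: HIT. Cache (old->new): [rat pig]
  7. access cat: MISS. Cache (old->new): [rat pig cat]
  8. access rat: HIT. Cache (old->new): [rat pig cat]
  9. access pear: MISS. Cache (old->new): [rat pig cat pear]
  10. access bee: MISS. Cache (old->new): [rat pig cat pear bee]
  11. access bee: HIT. Cache (old->new): [rat pig cat pear bee]
  12. access bee: HIT. Cache (old->new): [rat pig cat pear bee]
  13. access rat: HIT. Cache (old->new): [rat pig cat pear bee]
  14. access rat: HIT. Cache (old->new): [rat pig cat pear bee]
  15. access bee: HIT. Cache (old->new): [rat pig cat pear bee]
  16. access rat: HIT. Cache (old->new): [rat pig cat pear bee]
  17. access ant: MISS. Cache (old->new): [rat pig cat pear bee ant]
  18. access rat: HIT. Cache (old->new): [rat pig cat pear bee ant]
  19. access pear: HIT. Cache (old->new): [rat pig cat pear bee ant]
Total: 13 hits, 6 misses, 0 evictions

Answer: MHMHHHMHMMHHHHHHMHH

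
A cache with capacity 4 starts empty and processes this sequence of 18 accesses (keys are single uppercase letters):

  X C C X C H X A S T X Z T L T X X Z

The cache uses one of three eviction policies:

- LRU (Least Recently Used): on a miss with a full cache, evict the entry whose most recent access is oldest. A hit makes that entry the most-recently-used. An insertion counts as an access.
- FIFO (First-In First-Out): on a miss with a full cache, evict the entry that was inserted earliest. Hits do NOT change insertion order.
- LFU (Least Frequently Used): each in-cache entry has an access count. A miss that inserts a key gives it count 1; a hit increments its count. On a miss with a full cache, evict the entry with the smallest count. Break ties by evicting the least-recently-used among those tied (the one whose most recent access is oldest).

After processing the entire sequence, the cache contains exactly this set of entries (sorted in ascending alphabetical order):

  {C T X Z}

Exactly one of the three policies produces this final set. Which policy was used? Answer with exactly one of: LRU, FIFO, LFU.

Answer: LFU

Derivation:
Simulating under each policy and comparing final sets:
  LRU: final set = {L T X Z} -> differs
  FIFO: final set = {L T X Z} -> differs
  LFU: final set = {C T X Z} -> MATCHES target
Only LFU produces the target set.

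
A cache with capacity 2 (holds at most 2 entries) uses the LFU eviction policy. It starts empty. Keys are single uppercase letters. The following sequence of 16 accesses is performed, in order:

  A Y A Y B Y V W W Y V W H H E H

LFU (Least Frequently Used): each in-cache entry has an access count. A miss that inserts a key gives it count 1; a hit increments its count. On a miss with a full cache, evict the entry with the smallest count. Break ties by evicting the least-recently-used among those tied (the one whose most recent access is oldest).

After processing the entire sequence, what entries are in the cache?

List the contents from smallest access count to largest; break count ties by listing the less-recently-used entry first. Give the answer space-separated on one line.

LFU simulation (capacity=2):
  1. access A: MISS. Cache: [A(c=1)]
  2. access Y: MISS. Cache: [A(c=1) Y(c=1)]
  3. access A: HIT, count now 2. Cache: [Y(c=1) A(c=2)]
  4. access Y: HIT, count now 2. Cache: [A(c=2) Y(c=2)]
  5. access B: MISS, evict A(c=2). Cache: [B(c=1) Y(c=2)]
  6. access Y: HIT, count now 3. Cache: [B(c=1) Y(c=3)]
  7. access V: MISS, evict B(c=1). Cache: [V(c=1) Y(c=3)]
  8. access W: MISS, evict V(c=1). Cache: [W(c=1) Y(c=3)]
  9. access W: HIT, count now 2. Cache: [W(c=2) Y(c=3)]
  10. access Y: HIT, count now 4. Cache: [W(c=2) Y(c=4)]
  11. access V: MISS, evict W(c=2). Cache: [V(c=1) Y(c=4)]
  12. access W: MISS, evict V(c=1). Cache: [W(c=1) Y(c=4)]
  13. access H: MISS, evict W(c=1). Cache: [H(c=1) Y(c=4)]
  14. access H: HIT, count now 2. Cache: [H(c=2) Y(c=4)]
  15. access E: MISS, evict H(c=2). Cache: [E(c=1) Y(c=4)]
  16. access H: MISS, evict E(c=1). Cache: [H(c=1) Y(c=4)]
Total: 6 hits, 10 misses, 8 evictions

Answer: H Y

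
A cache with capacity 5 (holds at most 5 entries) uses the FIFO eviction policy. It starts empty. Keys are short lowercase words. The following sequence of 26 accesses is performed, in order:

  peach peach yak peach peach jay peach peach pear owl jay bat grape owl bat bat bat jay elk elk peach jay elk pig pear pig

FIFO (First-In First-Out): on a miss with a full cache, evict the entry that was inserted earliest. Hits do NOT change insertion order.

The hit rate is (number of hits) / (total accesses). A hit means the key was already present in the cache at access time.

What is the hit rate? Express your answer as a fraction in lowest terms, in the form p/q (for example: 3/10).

Answer: 7/13

Derivation:
FIFO simulation (capacity=5):
  1. access peach: MISS. Cache (old->new): [peach]
  2. access peach: HIT. Cache (old->new): [peach]
  3. access yak: MISS. Cache (old->new): [peach yak]
  4. access peach: HIT. Cache (old->new): [peach yak]
  5. access peach: HIT. Cache (old->new): [peach yak]
  6. access jay: MISS. Cache (old->new): [peach yak jay]
  7. access peach: HIT. Cache (old->new): [peach yak jay]
  8. access peach: HIT. Cache (old->new): [peach yak jay]
  9. access pear: MISS. Cache (old->new): [peach yak jay pear]
  10. access owl: MISS. Cache (old->new): [peach yak jay pear owl]
  11. access jay: HIT. Cache (old->new): [peach yak jay pear owl]
  12. access bat: MISS, evict peach. Cache (old->new): [yak jay pear owl bat]
  13. access grape: MISS, evict yak. Cache (old->new): [jay pear owl bat grape]
  14. access owl: HIT. Cache (old->new): [jay pear owl bat grape]
  15. access bat: HIT. Cache (old->new): [jay pear owl bat grape]
  16. access bat: HIT. Cache (old->new): [jay pear owl bat grape]
  17. access bat: HIT. Cache (old->new): [jay pear owl bat grape]
  18. access jay: HIT. Cache (old->new): [jay pear owl bat grape]
  19. access elk: MISS, evict jay. Cache (old->new): [pear owl bat grape elk]
  20. access elk: HIT. Cache (old->new): [pear owl bat grape elk]
  21. access peach: MISS, evict pear. Cache (old->new): [owl bat grape elk peach]
  22. access jay: MISS, evict owl. Cache (old->new): [bat grape elk peach jay]
  23. access elk: HIT. Cache (old->new): [bat grape elk peach jay]
  24. access pig: MISS, evict bat. Cache (old->new): [grape elk peach jay pig]
  25. access pear: MISS, evict grape. Cache (old->new): [elk peach jay pig pear]
  26. access pig: HIT. Cache (old->new): [elk peach jay pig pear]
Total: 14 hits, 12 misses, 7 evictions

Hit rate = 14/26 = 7/13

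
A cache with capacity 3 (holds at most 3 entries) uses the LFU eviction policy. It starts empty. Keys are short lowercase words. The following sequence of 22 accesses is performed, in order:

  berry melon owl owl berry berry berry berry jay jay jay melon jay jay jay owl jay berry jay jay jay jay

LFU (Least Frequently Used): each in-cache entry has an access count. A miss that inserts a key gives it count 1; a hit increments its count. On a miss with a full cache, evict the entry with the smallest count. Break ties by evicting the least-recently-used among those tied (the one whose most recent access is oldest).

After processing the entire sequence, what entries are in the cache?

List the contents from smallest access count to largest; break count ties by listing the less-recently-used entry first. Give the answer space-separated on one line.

Answer: owl berry jay

Derivation:
LFU simulation (capacity=3):
  1. access berry: MISS. Cache: [berry(c=1)]
  2. access melon: MISS. Cache: [berry(c=1) melon(c=1)]
  3. access owl: MISS. Cache: [berry(c=1) melon(c=1) owl(c=1)]
  4. access owl: HIT, count now 2. Cache: [berry(c=1) melon(c=1) owl(c=2)]
  5. access berry: HIT, count now 2. Cache: [melon(c=1) owl(c=2) berry(c=2)]
  6. access berry: HIT, count now 3. Cache: [melon(c=1) owl(c=2) berry(c=3)]
  7. access berry: HIT, count now 4. Cache: [melon(c=1) owl(c=2) berry(c=4)]
  8. access berry: HIT, count now 5. Cache: [melon(c=1) owl(c=2) berry(c=5)]
  9. access jay: MISS, evict melon(c=1). Cache: [jay(c=1) owl(c=2) berry(c=5)]
  10. access jay: HIT, count now 2. Cache: [owl(c=2) jay(c=2) berry(c=5)]
  11. access jay: HIT, count now 3. Cache: [owl(c=2) jay(c=3) berry(c=5)]
  12. access melon: MISS, evict owl(c=2). Cache: [melon(c=1) jay(c=3) berry(c=5)]
  13. access jay: HIT, count now 4. Cache: [melon(c=1) jay(c=4) berry(c=5)]
  14. access jay: HIT, count now 5. Cache: [melon(c=1) berry(c=5) jay(c=5)]
  15. access jay: HIT, count now 6. Cache: [melon(c=1) berry(c=5) jay(c=6)]
  16. access owl: MISS, evict melon(c=1). Cache: [owl(c=1) berry(c=5) jay(c=6)]
  17. access jay: HIT, count now 7. Cache: [owl(c=1) berry(c=5) jay(c=7)]
  18. access berry: HIT, count now 6. Cache: [owl(c=1) berry(c=6) jay(c=7)]
  19. access jay: HIT, count now 8. Cache: [owl(c=1) berry(c=6) jay(c=8)]
  20. access jay: HIT, count now 9. Cache: [owl(c=1) berry(c=6) jay(c=9)]
  21. access jay: HIT, count now 10. Cache: [owl(c=1) berry(c=6) jay(c=10)]
  22. access jay: HIT, count now 11. Cache: [owl(c=1) berry(c=6) jay(c=11)]
Total: 16 hits, 6 misses, 3 evictions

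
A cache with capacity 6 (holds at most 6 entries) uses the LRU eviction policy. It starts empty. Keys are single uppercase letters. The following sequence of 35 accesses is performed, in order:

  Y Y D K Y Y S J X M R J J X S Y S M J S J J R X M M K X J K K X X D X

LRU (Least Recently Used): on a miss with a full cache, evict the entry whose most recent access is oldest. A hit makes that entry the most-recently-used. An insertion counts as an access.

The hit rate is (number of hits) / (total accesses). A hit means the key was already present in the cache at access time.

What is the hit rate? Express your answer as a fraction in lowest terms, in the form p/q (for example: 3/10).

LRU simulation (capacity=6):
  1. access Y: MISS. Cache (LRU->MRU): [Y]
  2. access Y: HIT. Cache (LRU->MRU): [Y]
  3. access D: MISS. Cache (LRU->MRU): [Y D]
  4. access K: MISS. Cache (LRU->MRU): [Y D K]
  5. access Y: HIT. Cache (LRU->MRU): [D K Y]
  6. access Y: HIT. Cache (LRU->MRU): [D K Y]
  7. access S: MISS. Cache (LRU->MRU): [D K Y S]
  8. access J: MISS. Cache (LRU->MRU): [D K Y S J]
  9. access X: MISS. Cache (LRU->MRU): [D K Y S J X]
  10. access M: MISS, evict D. Cache (LRU->MRU): [K Y S J X M]
  11. access R: MISS, evict K. Cache (LRU->MRU): [Y S J X M R]
  12. access J: HIT. Cache (LRU->MRU): [Y S X M R J]
  13. access J: HIT. Cache (LRU->MRU): [Y S X M R J]
  14. access X: HIT. Cache (LRU->MRU): [Y S M R J X]
  15. access S: HIT. Cache (LRU->MRU): [Y M R J X S]
  16. access Y: HIT. Cache (LRU->MRU): [M R J X S Y]
  17. access S: HIT. Cache (LRU->MRU): [M R J X Y S]
  18. access M: HIT. Cache (LRU->MRU): [R J X Y S M]
  19. access J: HIT. Cache (LRU->MRU): [R X Y S M J]
  20. access S: HIT. Cache (LRU->MRU): [R X Y M J S]
  21. access J: HIT. Cache (LRU->MRU): [R X Y M S J]
  22. access J: HIT. Cache (LRU->MRU): [R X Y M S J]
  23. access R: HIT. Cache (LRU->MRU): [X Y M S J R]
  24. access X: HIT. Cache (LRU->MRU): [Y M S J R X]
  25. access M: HIT. Cache (LRU->MRU): [Y S J R X M]
  26. access M: HIT. Cache (LRU->MRU): [Y S J R X M]
  27. access K: MISS, evict Y. Cache (LRU->MRU): [S J R X M K]
  28. access X: HIT. Cache (LRU->MRU): [S J R M K X]
  29. access J: HIT. Cache (LRU->MRU): [S R M K X J]
  30. access K: HIT. Cache (LRU->MRU): [S R M X J K]
  31. access K: HIT. Cache (LRU->MRU): [S R M X J K]
  32. access X: HIT. Cache (LRU->MRU): [S R M J K X]
  33. access X: HIT. Cache (LRU->MRU): [S R M J K X]
  34. access D: MISS, evict S. Cache (LRU->MRU): [R M J K X D]
  35. access X: HIT. Cache (LRU->MRU): [R M J K D X]
Total: 25 hits, 10 misses, 4 evictions

Hit rate = 25/35 = 5/7

Answer: 5/7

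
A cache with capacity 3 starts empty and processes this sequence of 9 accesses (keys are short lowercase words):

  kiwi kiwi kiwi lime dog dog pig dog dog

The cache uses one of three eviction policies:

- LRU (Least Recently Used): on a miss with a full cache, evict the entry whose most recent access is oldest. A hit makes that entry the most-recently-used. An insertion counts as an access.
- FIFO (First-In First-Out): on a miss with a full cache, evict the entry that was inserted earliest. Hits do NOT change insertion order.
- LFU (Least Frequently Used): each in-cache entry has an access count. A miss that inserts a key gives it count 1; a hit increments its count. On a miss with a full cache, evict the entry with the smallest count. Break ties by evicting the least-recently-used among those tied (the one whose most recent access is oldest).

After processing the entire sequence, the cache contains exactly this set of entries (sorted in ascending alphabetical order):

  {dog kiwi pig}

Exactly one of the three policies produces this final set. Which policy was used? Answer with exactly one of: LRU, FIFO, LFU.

Simulating under each policy and comparing final sets:
  LRU: final set = {dog lime pig} -> differs
  FIFO: final set = {dog lime pig} -> differs
  LFU: final set = {dog kiwi pig} -> MATCHES target
Only LFU produces the target set.

Answer: LFU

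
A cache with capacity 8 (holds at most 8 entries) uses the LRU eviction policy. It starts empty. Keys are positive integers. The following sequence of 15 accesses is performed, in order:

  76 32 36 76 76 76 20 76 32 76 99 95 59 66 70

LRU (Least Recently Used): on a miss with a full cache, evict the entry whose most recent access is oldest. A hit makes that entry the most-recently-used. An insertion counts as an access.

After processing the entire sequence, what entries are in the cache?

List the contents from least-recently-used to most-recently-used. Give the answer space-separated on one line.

Answer: 20 32 76 99 95 59 66 70

Derivation:
LRU simulation (capacity=8):
  1. access 76: MISS. Cache (LRU->MRU): [76]
  2. access 32: MISS. Cache (LRU->MRU): [76 32]
  3. access 36: MISS. Cache (LRU->MRU): [76 32 36]
  4. access 76: HIT. Cache (LRU->MRU): [32 36 76]
  5. access 76: HIT. Cache (LRU->MRU): [32 36 76]
  6. access 76: HIT. Cache (LRU->MRU): [32 36 76]
  7. access 20: MISS. Cache (LRU->MRU): [32 36 76 20]
  8. access 76: HIT. Cache (LRU->MRU): [32 36 20 76]
  9. access 32: HIT. Cache (LRU->MRU): [36 20 76 32]
  10. access 76: HIT. Cache (LRU->MRU): [36 20 32 76]
  11. access 99: MISS. Cache (LRU->MRU): [36 20 32 76 99]
  12. access 95: MISS. Cache (LRU->MRU): [36 20 32 76 99 95]
  13. access 59: MISS. Cache (LRU->MRU): [36 20 32 76 99 95 59]
  14. access 66: MISS. Cache (LRU->MRU): [36 20 32 76 99 95 59 66]
  15. access 70: MISS, evict 36. Cache (LRU->MRU): [20 32 76 99 95 59 66 70]
Total: 6 hits, 9 misses, 1 evictions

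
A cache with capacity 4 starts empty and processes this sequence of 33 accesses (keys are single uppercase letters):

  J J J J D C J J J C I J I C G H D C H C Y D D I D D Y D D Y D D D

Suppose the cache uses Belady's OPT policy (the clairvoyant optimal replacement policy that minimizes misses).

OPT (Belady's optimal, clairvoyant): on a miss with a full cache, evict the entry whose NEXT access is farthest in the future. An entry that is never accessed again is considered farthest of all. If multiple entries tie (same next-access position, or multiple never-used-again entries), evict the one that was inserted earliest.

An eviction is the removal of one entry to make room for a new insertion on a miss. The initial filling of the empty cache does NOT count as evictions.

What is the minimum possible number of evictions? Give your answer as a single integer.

Answer: 3

Derivation:
OPT (Belady) simulation (capacity=4):
  1. access J: MISS. Cache: [J]
  2. access J: HIT. Next use of J: step 3. Cache: [J]
  3. access J: HIT. Next use of J: step 4. Cache: [J]
  4. access J: HIT. Next use of J: step 7. Cache: [J]
  5. access D: MISS. Cache: [J D]
  6. access C: MISS. Cache: [J D C]
  7. access J: HIT. Next use of J: step 8. Cache: [J D C]
  8. access J: HIT. Next use of J: step 9. Cache: [J D C]
  9. access J: HIT. Next use of J: step 12. Cache: [J D C]
  10. access C: HIT. Next use of C: step 14. Cache: [J D C]
  11. access I: MISS. Cache: [J D C I]
  12. access J: HIT. Next use of J: never. Cache: [J D C I]
  13. access I: HIT. Next use of I: step 24. Cache: [J D C I]
  14. access C: HIT. Next use of C: step 18. Cache: [J D C I]
  15. access G: MISS, evict J (next use: never). Cache: [D C I G]
  16. access H: MISS, evict G (next use: never). Cache: [D C I H]
  17. access D: HIT. Next use of D: step 22. Cache: [D C I H]
  18. access C: HIT. Next use of C: step 20. Cache: [D C I H]
  19. access H: HIT. Next use of H: never. Cache: [D C I H]
  20. access C: HIT. Next use of C: never. Cache: [D C I H]
  21. access Y: MISS, evict C (next use: never). Cache: [D I H Y]
  22. access D: HIT. Next use of D: step 23. Cache: [D I H Y]
  23. access D: HIT. Next use of D: step 25. Cache: [D I H Y]
  24. access I: HIT. Next use of I: never. Cache: [D I H Y]
  25. access D: HIT. Next use of D: step 26. Cache: [D I H Y]
  26. access D: HIT. Next use of D: step 28. Cache: [D I H Y]
  27. access Y: HIT. Next use of Y: step 30. Cache: [D I H Y]
  28. access D: HIT. Next use of D: step 29. Cache: [D I H Y]
  29. access D: HIT. Next use of D: step 31. Cache: [D I H Y]
  30. access Y: HIT. Next use of Y: never. Cache: [D I H Y]
  31. access D: HIT. Next use of D: step 32. Cache: [D I H Y]
  32. access D: HIT. Next use of D: step 33. Cache: [D I H Y]
  33. access D: HIT. Next use of D: never. Cache: [D I H Y]
Total: 26 hits, 7 misses, 3 evictions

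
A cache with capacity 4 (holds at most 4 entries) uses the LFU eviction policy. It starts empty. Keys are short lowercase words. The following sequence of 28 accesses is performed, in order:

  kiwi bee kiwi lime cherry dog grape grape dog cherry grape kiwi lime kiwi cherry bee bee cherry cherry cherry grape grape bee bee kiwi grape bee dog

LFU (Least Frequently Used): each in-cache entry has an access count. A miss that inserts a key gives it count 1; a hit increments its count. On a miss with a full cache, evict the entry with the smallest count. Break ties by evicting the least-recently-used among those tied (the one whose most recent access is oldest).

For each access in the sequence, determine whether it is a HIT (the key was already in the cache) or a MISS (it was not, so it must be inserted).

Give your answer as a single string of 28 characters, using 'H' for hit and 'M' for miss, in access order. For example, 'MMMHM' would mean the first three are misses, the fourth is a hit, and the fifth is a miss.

Answer: MMHMMMMHHHHHMHHMHHHHHHHHHHHM

Derivation:
LFU simulation (capacity=4):
  1. access kiwi: MISS. Cache: [kiwi(c=1)]
  2. access bee: MISS. Cache: [kiwi(c=1) bee(c=1)]
  3. access kiwi: HIT, count now 2. Cache: [bee(c=1) kiwi(c=2)]
  4. access lime: MISS. Cache: [bee(c=1) lime(c=1) kiwi(c=2)]
  5. access cherry: MISS. Cache: [bee(c=1) lime(c=1) cherry(c=1) kiwi(c=2)]
  6. access dog: MISS, evict bee(c=1). Cache: [lime(c=1) cherry(c=1) dog(c=1) kiwi(c=2)]
  7. access grape: MISS, evict lime(c=1). Cache: [cherry(c=1) dog(c=1) grape(c=1) kiwi(c=2)]
  8. access grape: HIT, count now 2. Cache: [cherry(c=1) dog(c=1) kiwi(c=2) grape(c=2)]
  9. access dog: HIT, count now 2. Cache: [cherry(c=1) kiwi(c=2) grape(c=2) dog(c=2)]
  10. access cherry: HIT, count now 2. Cache: [kiwi(c=2) grape(c=2) dog(c=2) cherry(c=2)]
  11. access grape: HIT, count now 3. Cache: [kiwi(c=2) dog(c=2) cherry(c=2) grape(c=3)]
  12. access kiwi: HIT, count now 3. Cache: [dog(c=2) cherry(c=2) grape(c=3) kiwi(c=3)]
  13. access lime: MISS, evict dog(c=2). Cache: [lime(c=1) cherry(c=2) grape(c=3) kiwi(c=3)]
  14. access kiwi: HIT, count now 4. Cache: [lime(c=1) cherry(c=2) grape(c=3) kiwi(c=4)]
  15. access cherry: HIT, count now 3. Cache: [lime(c=1) grape(c=3) cherry(c=3) kiwi(c=4)]
  16. access bee: MISS, evict lime(c=1). Cache: [bee(c=1) grape(c=3) cherry(c=3) kiwi(c=4)]
  17. access bee: HIT, count now 2. Cache: [bee(c=2) grape(c=3) cherry(c=3) kiwi(c=4)]
  18. access cherry: HIT, count now 4. Cache: [bee(c=2) grape(c=3) kiwi(c=4) cherry(c=4)]
  19. access cherry: HIT, count now 5. Cache: [bee(c=2) grape(c=3) kiwi(c=4) cherry(c=5)]
  20. access cherry: HIT, count now 6. Cache: [bee(c=2) grape(c=3) kiwi(c=4) cherry(c=6)]
  21. access grape: HIT, count now 4. Cache: [bee(c=2) kiwi(c=4) grape(c=4) cherry(c=6)]
  22. access grape: HIT, count now 5. Cache: [bee(c=2) kiwi(c=4) grape(c=5) cherry(c=6)]
  23. access bee: HIT, count now 3. Cache: [bee(c=3) kiwi(c=4) grape(c=5) cherry(c=6)]
  24. access bee: HIT, count now 4. Cache: [kiwi(c=4) bee(c=4) grape(c=5) cherry(c=6)]
  25. access kiwi: HIT, count now 5. Cache: [bee(c=4) grape(c=5) kiwi(c=5) cherry(c=6)]
  26. access grape: HIT, count now 6. Cache: [bee(c=4) kiwi(c=5) cherry(c=6) grape(c=6)]
  27. access bee: HIT, count now 5. Cache: [kiwi(c=5) bee(c=5) cherry(c=6) grape(c=6)]
  28. access dog: MISS, evict kiwi(c=5). Cache: [dog(c=1) bee(c=5) cherry(c=6) grape(c=6)]
Total: 19 hits, 9 misses, 5 evictions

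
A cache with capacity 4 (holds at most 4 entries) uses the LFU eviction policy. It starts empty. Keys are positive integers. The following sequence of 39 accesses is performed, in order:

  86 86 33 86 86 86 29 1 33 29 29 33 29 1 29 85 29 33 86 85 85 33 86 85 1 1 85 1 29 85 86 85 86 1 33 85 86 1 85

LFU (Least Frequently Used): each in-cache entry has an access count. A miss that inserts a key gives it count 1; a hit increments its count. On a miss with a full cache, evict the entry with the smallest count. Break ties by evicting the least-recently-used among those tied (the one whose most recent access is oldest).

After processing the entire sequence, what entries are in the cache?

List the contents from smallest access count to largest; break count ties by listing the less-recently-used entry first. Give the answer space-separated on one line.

LFU simulation (capacity=4):
  1. access 86: MISS. Cache: [86(c=1)]
  2. access 86: HIT, count now 2. Cache: [86(c=2)]
  3. access 33: MISS. Cache: [33(c=1) 86(c=2)]
  4. access 86: HIT, count now 3. Cache: [33(c=1) 86(c=3)]
  5. access 86: HIT, count now 4. Cache: [33(c=1) 86(c=4)]
  6. access 86: HIT, count now 5. Cache: [33(c=1) 86(c=5)]
  7. access 29: MISS. Cache: [33(c=1) 29(c=1) 86(c=5)]
  8. access 1: MISS. Cache: [33(c=1) 29(c=1) 1(c=1) 86(c=5)]
  9. access 33: HIT, count now 2. Cache: [29(c=1) 1(c=1) 33(c=2) 86(c=5)]
  10. access 29: HIT, count now 2. Cache: [1(c=1) 33(c=2) 29(c=2) 86(c=5)]
  11. access 29: HIT, count now 3. Cache: [1(c=1) 33(c=2) 29(c=3) 86(c=5)]
  12. access 33: HIT, count now 3. Cache: [1(c=1) 29(c=3) 33(c=3) 86(c=5)]
  13. access 29: HIT, count now 4. Cache: [1(c=1) 33(c=3) 29(c=4) 86(c=5)]
  14. access 1: HIT, count now 2. Cache: [1(c=2) 33(c=3) 29(c=4) 86(c=5)]
  15. access 29: HIT, count now 5. Cache: [1(c=2) 33(c=3) 86(c=5) 29(c=5)]
  16. access 85: MISS, evict 1(c=2). Cache: [85(c=1) 33(c=3) 86(c=5) 29(c=5)]
  17. access 29: HIT, count now 6. Cache: [85(c=1) 33(c=3) 86(c=5) 29(c=6)]
  18. access 33: HIT, count now 4. Cache: [85(c=1) 33(c=4) 86(c=5) 29(c=6)]
  19. access 86: HIT, count now 6. Cache: [85(c=1) 33(c=4) 29(c=6) 86(c=6)]
  20. access 85: HIT, count now 2. Cache: [85(c=2) 33(c=4) 29(c=6) 86(c=6)]
  21. access 85: HIT, count now 3. Cache: [85(c=3) 33(c=4) 29(c=6) 86(c=6)]
  22. access 33: HIT, count now 5. Cache: [85(c=3) 33(c=5) 29(c=6) 86(c=6)]
  23. access 86: HIT, count now 7. Cache: [85(c=3) 33(c=5) 29(c=6) 86(c=7)]
  24. access 85: HIT, count now 4. Cache: [85(c=4) 33(c=5) 29(c=6) 86(c=7)]
  25. access 1: MISS, evict 85(c=4). Cache: [1(c=1) 33(c=5) 29(c=6) 86(c=7)]
  26. access 1: HIT, count now 2. Cache: [1(c=2) 33(c=5) 29(c=6) 86(c=7)]
  27. access 85: MISS, evict 1(c=2). Cache: [85(c=1) 33(c=5) 29(c=6) 86(c=7)]
  28. access 1: MISS, evict 85(c=1). Cache: [1(c=1) 33(c=5) 29(c=6) 86(c=7)]
  29. access 29: HIT, count now 7. Cache: [1(c=1) 33(c=5) 86(c=7) 29(c=7)]
  30. access 85: MISS, evict 1(c=1). Cache: [85(c=1) 33(c=5) 86(c=7) 29(c=7)]
  31. access 86: HIT, count now 8. Cache: [85(c=1) 33(c=5) 29(c=7) 86(c=8)]
  32. access 85: HIT, count now 2. Cache: [85(c=2) 33(c=5) 29(c=7) 86(c=8)]
  33. access 86: HIT, count now 9. Cache: [85(c=2) 33(c=5) 29(c=7) 86(c=9)]
  34. access 1: MISS, evict 85(c=2). Cache: [1(c=1) 33(c=5) 29(c=7) 86(c=9)]
  35. access 33: HIT, count now 6. Cache: [1(c=1) 33(c=6) 29(c=7) 86(c=9)]
  36. access 85: MISS, evict 1(c=1). Cache: [85(c=1) 33(c=6) 29(c=7) 86(c=9)]
  37. access 86: HIT, count now 10. Cache: [85(c=1) 33(c=6) 29(c=7) 86(c=10)]
  38. access 1: MISS, evict 85(c=1). Cache: [1(c=1) 33(c=6) 29(c=7) 86(c=10)]
  39. access 85: MISS, evict 1(c=1). Cache: [85(c=1) 33(c=6) 29(c=7) 86(c=10)]
Total: 26 hits, 13 misses, 9 evictions

Answer: 85 33 29 86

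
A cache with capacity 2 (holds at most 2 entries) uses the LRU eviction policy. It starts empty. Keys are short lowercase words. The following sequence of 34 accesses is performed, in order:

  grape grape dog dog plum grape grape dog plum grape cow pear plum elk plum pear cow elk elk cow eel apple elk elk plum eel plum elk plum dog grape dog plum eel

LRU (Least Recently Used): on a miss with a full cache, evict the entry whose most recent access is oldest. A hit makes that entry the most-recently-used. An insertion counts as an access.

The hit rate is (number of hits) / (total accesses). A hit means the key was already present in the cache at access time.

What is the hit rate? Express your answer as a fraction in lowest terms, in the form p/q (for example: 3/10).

Answer: 5/17

Derivation:
LRU simulation (capacity=2):
  1. access grape: MISS. Cache (LRU->MRU): [grape]
  2. access grape: HIT. Cache (LRU->MRU): [grape]
  3. access dog: MISS. Cache (LRU->MRU): [grape dog]
  4. access dog: HIT. Cache (LRU->MRU): [grape dog]
  5. access plum: MISS, evict grape. Cache (LRU->MRU): [dog plum]
  6. access grape: MISS, evict dog. Cache (LRU->MRU): [plum grape]
  7. access grape: HIT. Cache (LRU->MRU): [plum grape]
  8. access dog: MISS, evict plum. Cache (LRU->MRU): [grape dog]
  9. access plum: MISS, evict grape. Cache (LRU->MRU): [dog plum]
  10. access grape: MISS, evict dog. Cache (LRU->MRU): [plum grape]
  11. access cow: MISS, evict plum. Cache (LRU->MRU): [grape cow]
  12. access pear: MISS, evict grape. Cache (LRU->MRU): [cow pear]
  13. access plum: MISS, evict cow. Cache (LRU->MRU): [pear plum]
  14. access elk: MISS, evict pear. Cache (LRU->MRU): [plum elk]
  15. access plum: HIT. Cache (LRU->MRU): [elk plum]
  16. access pear: MISS, evict elk. Cache (LRU->MRU): [plum pear]
  17. access cow: MISS, evict plum. Cache (LRU->MRU): [pear cow]
  18. access elk: MISS, evict pear. Cache (LRU->MRU): [cow elk]
  19. access elk: HIT. Cache (LRU->MRU): [cow elk]
  20. access cow: HIT. Cache (LRU->MRU): [elk cow]
  21. access eel: MISS, evict elk. Cache (LRU->MRU): [cow eel]
  22. access apple: MISS, evict cow. Cache (LRU->MRU): [eel apple]
  23. access elk: MISS, evict eel. Cache (LRU->MRU): [apple elk]
  24. access elk: HIT. Cache (LRU->MRU): [apple elk]
  25. access plum: MISS, evict apple. Cache (LRU->MRU): [elk plum]
  26. access eel: MISS, evict elk. Cache (LRU->MRU): [plum eel]
  27. access plum: HIT. Cache (LRU->MRU): [eel plum]
  28. access elk: MISS, evict eel. Cache (LRU->MRU): [plum elk]
  29. access plum: HIT. Cache (LRU->MRU): [elk plum]
  30. access dog: MISS, evict elk. Cache (LRU->MRU): [plum dog]
  31. access grape: MISS, evict plum. Cache (LRU->MRU): [dog grape]
  32. access dog: HIT. Cache (LRU->MRU): [grape dog]
  33. access plum: MISS, evict grape. Cache (LRU->MRU): [dog plum]
  34. access eel: MISS, evict dog. Cache (LRU->MRU): [plum eel]
Total: 10 hits, 24 misses, 22 evictions

Hit rate = 10/34 = 5/17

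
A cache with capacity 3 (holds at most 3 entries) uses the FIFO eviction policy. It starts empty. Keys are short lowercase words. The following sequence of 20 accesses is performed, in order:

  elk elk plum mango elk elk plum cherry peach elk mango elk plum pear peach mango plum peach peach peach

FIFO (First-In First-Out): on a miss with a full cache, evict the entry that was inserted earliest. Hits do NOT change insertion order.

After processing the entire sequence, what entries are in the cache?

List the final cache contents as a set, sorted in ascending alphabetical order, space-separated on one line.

Answer: mango peach plum

Derivation:
FIFO simulation (capacity=3):
  1. access elk: MISS. Cache (old->new): [elk]
  2. access elk: HIT. Cache (old->new): [elk]
  3. access plum: MISS. Cache (old->new): [elk plum]
  4. access mango: MISS. Cache (old->new): [elk plum mango]
  5. access elk: HIT. Cache (old->new): [elk plum mango]
  6. access elk: HIT. Cache (old->new): [elk plum mango]
  7. access plum: HIT. Cache (old->new): [elk plum mango]
  8. access cherry: MISS, evict elk. Cache (old->new): [plum mango cherry]
  9. access peach: MISS, evict plum. Cache (old->new): [mango cherry peach]
  10. access elk: MISS, evict mango. Cache (old->new): [cherry peach elk]
  11. access mango: MISS, evict cherry. Cache (old->new): [peach elk mango]
  12. access elk: HIT. Cache (old->new): [peach elk mango]
  13. access plum: MISS, evict peach. Cache (old->new): [elk mango plum]
  14. access pear: MISS, evict elk. Cache (old->new): [mango plum pear]
  15. access peach: MISS, evict mango. Cache (old->new): [plum pear peach]
  16. access mango: MISS, evict plum. Cache (old->new): [pear peach mango]
  17. access plum: MISS, evict pear. Cache (old->new): [peach mango plum]
  18. access peach: HIT. Cache (old->new): [peach mango plum]
  19. access peach: HIT. Cache (old->new): [peach mango plum]
  20. access peach: HIT. Cache (old->new): [peach mango plum]
Total: 8 hits, 12 misses, 9 evictions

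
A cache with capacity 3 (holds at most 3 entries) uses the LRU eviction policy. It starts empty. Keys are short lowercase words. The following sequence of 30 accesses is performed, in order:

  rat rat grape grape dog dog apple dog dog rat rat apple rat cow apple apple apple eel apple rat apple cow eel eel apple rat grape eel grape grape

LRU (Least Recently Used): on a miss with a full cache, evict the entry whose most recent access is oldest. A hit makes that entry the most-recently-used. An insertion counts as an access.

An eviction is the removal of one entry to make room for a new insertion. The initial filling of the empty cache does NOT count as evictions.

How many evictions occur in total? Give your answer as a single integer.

Answer: 10

Derivation:
LRU simulation (capacity=3):
  1. access rat: MISS. Cache (LRU->MRU): [rat]
  2. access rat: HIT. Cache (LRU->MRU): [rat]
  3. access grape: MISS. Cache (LRU->MRU): [rat grape]
  4. access grape: HIT. Cache (LRU->MRU): [rat grape]
  5. access dog: MISS. Cache (LRU->MRU): [rat grape dog]
  6. access dog: HIT. Cache (LRU->MRU): [rat grape dog]
  7. access apple: MISS, evict rat. Cache (LRU->MRU): [grape dog apple]
  8. access dog: HIT. Cache (LRU->MRU): [grape apple dog]
  9. access dog: HIT. Cache (LRU->MRU): [grape apple dog]
  10. access rat: MISS, evict grape. Cache (LRU->MRU): [apple dog rat]
  11. access rat: HIT. Cache (LRU->MRU): [apple dog rat]
  12. access apple: HIT. Cache (LRU->MRU): [dog rat apple]
  13. access rat: HIT. Cache (LRU->MRU): [dog apple rat]
  14. access cow: MISS, evict dog. Cache (LRU->MRU): [apple rat cow]
  15. access apple: HIT. Cache (LRU->MRU): [rat cow apple]
  16. access apple: HIT. Cache (LRU->MRU): [rat cow apple]
  17. access apple: HIT. Cache (LRU->MRU): [rat cow apple]
  18. access eel: MISS, evict rat. Cache (LRU->MRU): [cow apple eel]
  19. access apple: HIT. Cache (LRU->MRU): [cow eel apple]
  20. access rat: MISS, evict cow. Cache (LRU->MRU): [eel apple rat]
  21. access apple: HIT. Cache (LRU->MRU): [eel rat apple]
  22. access cow: MISS, evict eel. Cache (LRU->MRU): [rat apple cow]
  23. access eel: MISS, evict rat. Cache (LRU->MRU): [apple cow eel]
  24. access eel: HIT. Cache (LRU->MRU): [apple cow eel]
  25. access apple: HIT. Cache (LRU->MRU): [cow eel apple]
  26. access rat: MISS, evict cow. Cache (LRU->MRU): [eel apple rat]
  27. access grape: MISS, evict eel. Cache (LRU->MRU): [apple rat grape]
  28. access eel: MISS, evict apple. Cache (LRU->MRU): [rat grape eel]
  29. access grape: HIT. Cache (LRU->MRU): [rat eel grape]
  30. access grape: HIT. Cache (LRU->MRU): [rat eel grape]
Total: 17 hits, 13 misses, 10 evictions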